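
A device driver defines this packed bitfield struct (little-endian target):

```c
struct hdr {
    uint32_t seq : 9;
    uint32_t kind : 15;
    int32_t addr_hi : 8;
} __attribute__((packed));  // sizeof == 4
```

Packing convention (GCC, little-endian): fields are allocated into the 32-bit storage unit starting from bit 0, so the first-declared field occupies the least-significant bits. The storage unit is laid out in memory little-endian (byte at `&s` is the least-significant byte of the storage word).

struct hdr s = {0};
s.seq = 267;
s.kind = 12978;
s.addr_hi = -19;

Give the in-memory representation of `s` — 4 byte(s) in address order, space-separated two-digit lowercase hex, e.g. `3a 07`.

0b 65 65 ed

[0+:9] seq=267 & 0x1ff = 0x10b; word=0x0000010b
[9+:15] kind=12978 & 0x7fff = 0x32b2; word=0x0065650b
[24+:8] addr_hi=-19 & 0xff = 0xed; word=0xed65650b
word = 0xed65650b → little-endian bytes:
  [0]=0x0b  [1]=0x65  [2]=0x65  [3]=0xed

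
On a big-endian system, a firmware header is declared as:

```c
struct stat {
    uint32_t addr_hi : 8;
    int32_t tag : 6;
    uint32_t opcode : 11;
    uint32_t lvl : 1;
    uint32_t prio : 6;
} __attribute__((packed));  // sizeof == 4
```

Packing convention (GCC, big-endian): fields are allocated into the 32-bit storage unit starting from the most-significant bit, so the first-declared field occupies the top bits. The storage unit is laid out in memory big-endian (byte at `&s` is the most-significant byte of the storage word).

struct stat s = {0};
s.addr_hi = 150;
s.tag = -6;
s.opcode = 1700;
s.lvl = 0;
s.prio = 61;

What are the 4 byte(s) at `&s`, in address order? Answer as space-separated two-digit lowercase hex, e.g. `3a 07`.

96 eb 52 3d

addr_hi (8b) val=150 bits=0x96 at bit 24: 0x96000000
tag (6b) val=-6 bits=0x3a at bit 18: 0x96e80000
opcode (11b) val=1700 bits=0x6a4 at bit 7: 0x96eb5200
lvl (1b) val=0 bits=0x0 at bit 6: 0x96eb5200
prio (6b) val=61 bits=0x3d at bit 0: 0x96eb523d
word = 0x96eb523d → big-endian bytes:
  [0]=0x96  [1]=0xeb  [2]=0x52  [3]=0x3d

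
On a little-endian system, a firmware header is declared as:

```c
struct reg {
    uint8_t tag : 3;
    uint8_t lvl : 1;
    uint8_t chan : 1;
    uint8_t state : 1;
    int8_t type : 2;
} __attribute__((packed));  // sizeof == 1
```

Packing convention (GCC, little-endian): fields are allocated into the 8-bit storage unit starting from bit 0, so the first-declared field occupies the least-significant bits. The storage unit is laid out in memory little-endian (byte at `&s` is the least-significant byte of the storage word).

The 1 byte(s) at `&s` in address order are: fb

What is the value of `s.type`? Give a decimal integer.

-1

[0]=0xfb (little-endian) → word 0xfb
tag:3 @ bit 0 → (0xfb>>0)&0x7 = 0x3
lvl:1 @ bit 3 → (0xfb>>3)&0x1 = 0x1
chan:1 @ bit 4 → (0xfb>>4)&0x1 = 0x1
state:1 @ bit 5 → (0xfb>>5)&0x1 = 0x1
type:2 @ bit 6 → (0xfb>>6)&0x3 = 0x3  ←
type signed 2b, MSB=1: 3 - 4 = -1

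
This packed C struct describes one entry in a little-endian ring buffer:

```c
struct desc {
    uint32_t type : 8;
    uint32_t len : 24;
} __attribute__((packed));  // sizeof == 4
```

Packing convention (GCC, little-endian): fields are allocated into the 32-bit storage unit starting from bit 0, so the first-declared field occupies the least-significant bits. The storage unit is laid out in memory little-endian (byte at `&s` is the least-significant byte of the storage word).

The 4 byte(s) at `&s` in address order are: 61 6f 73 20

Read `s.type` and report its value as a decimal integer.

[0]=0x61 [1]=0x6f [2]=0x73 [3]=0x20 (little-endian) → word 0x20736f61
type [0+:8] = (word>>0) & 0xff = 97  ←
len [8+:24] = (word>>8) & 0xffffff = 2126703

97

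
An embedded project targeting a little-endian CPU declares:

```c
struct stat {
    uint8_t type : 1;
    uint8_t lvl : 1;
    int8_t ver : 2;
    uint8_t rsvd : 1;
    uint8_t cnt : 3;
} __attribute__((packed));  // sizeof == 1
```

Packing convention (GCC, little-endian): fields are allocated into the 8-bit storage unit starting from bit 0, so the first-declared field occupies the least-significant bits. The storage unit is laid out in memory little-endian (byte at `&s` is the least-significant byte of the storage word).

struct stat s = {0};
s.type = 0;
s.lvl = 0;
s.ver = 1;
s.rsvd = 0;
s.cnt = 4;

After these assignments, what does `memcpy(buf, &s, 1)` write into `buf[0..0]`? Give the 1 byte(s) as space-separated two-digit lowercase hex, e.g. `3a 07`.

type:1 = 0 → 0x0 << 0 → word 0x00
lvl:1 = 0 → 0x0 << 1 → word 0x00
ver:2 = 1 → 0x1 << 2 → word 0x04
rsvd:1 = 0 → 0x0 << 4 → word 0x04
cnt:3 = 4 → 0x4 << 5 → word 0x84
word = 0x84 → little-endian bytes:
  [0]=0x84

84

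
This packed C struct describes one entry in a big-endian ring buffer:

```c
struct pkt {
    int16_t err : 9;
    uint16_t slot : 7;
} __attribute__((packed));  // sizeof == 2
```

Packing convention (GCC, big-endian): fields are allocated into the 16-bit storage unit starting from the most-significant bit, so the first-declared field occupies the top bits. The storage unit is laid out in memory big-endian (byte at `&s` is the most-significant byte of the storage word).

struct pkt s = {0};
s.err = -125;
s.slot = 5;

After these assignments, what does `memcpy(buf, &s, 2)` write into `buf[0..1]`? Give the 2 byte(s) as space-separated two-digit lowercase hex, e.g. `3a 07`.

err:9 = -125 → 0x183 << 7 → word 0xc180
slot:7 = 5 → 0x5 << 0 → word 0xc185
word = 0xc185 → big-endian bytes:
  [0]=0xc1  [1]=0x85

c1 85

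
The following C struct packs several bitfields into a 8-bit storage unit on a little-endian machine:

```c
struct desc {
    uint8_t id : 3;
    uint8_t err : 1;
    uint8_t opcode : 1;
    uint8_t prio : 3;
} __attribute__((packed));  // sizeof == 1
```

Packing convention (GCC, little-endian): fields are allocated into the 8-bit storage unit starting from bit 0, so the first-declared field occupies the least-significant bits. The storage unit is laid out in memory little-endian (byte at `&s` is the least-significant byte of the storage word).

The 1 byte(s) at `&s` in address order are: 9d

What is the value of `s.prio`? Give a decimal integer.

[0]=0x9d (little-endian) → word 0x9d
id [0+:3] = (word>>0) & 0x7 = 5
err [3+:1] = (word>>3) & 0x1 = 1
opcode [4+:1] = (word>>4) & 0x1 = 1
prio [5+:3] = (word>>5) & 0x7 = 4  ←

4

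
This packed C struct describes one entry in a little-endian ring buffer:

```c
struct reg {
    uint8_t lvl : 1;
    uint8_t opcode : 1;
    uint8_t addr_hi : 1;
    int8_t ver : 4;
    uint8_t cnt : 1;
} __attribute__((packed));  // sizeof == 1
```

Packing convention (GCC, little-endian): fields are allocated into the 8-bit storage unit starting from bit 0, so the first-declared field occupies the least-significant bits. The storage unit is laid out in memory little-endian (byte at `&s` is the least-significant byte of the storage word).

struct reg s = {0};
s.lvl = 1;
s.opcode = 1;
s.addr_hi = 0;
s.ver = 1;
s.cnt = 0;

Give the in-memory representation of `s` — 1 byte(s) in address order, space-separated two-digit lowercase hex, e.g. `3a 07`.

0b

lvl:1 = 1 → 0x1 << 0 → word 0x01
opcode:1 = 1 → 0x1 << 1 → word 0x03
addr_hi:1 = 0 → 0x0 << 2 → word 0x03
ver:4 = 1 → 0x1 << 3 → word 0x0b
cnt:1 = 0 → 0x0 << 7 → word 0x0b
word = 0x0b → little-endian bytes:
  [0]=0x0b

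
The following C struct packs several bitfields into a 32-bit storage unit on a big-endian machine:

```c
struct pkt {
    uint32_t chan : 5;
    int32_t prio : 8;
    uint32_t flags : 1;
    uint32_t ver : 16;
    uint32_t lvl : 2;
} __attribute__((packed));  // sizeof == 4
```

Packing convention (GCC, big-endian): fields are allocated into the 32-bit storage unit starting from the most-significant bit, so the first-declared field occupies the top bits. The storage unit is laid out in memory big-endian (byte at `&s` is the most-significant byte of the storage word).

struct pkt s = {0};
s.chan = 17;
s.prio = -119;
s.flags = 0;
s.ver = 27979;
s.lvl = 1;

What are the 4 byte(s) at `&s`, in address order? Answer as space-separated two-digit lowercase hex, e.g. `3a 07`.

chan:5 = 17 → 0x11 << 27 → word 0x88000000
prio:8 = -119 → 0x89 << 19 → word 0x8c480000
flags:1 = 0 → 0x0 << 18 → word 0x8c480000
ver:16 = 27979 → 0x6d4b << 2 → word 0x8c49b52c
lvl:2 = 1 → 0x1 << 0 → word 0x8c49b52d
word = 0x8c49b52d → big-endian bytes:
  [0]=0x8c  [1]=0x49  [2]=0xb5  [3]=0x2d

8c 49 b5 2d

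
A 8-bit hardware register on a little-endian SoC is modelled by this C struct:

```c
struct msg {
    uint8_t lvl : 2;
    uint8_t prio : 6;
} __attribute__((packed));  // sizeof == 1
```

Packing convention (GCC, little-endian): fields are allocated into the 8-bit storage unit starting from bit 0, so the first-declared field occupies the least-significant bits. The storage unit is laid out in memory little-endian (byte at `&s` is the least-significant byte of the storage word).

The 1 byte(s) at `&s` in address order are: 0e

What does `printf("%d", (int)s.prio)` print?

3

[0]=0x0e (little-endian) → word 0x0e
lvl:2 @ bit 0 → (0x0e>>0)&0x3 = 0x2
prio:6 @ bit 2 → (0x0e>>2)&0x3f = 0x3  ←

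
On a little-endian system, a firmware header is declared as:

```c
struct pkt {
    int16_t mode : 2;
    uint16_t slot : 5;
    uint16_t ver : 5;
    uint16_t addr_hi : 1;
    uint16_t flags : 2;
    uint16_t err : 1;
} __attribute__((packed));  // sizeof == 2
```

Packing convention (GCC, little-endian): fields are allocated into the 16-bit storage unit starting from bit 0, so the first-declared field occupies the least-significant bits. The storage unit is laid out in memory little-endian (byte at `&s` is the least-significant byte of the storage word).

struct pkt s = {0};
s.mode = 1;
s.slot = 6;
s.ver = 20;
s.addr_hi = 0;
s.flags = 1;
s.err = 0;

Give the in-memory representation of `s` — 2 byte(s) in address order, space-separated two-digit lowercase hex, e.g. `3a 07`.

mode (2b) val=1 bits=0x1 at bit 0: 0x0001
slot (5b) val=6 bits=0x6 at bit 2: 0x0019
ver (5b) val=20 bits=0x14 at bit 7: 0x0a19
addr_hi (1b) val=0 bits=0x0 at bit 12: 0x0a19
flags (2b) val=1 bits=0x1 at bit 13: 0x2a19
err (1b) val=0 bits=0x0 at bit 15: 0x2a19
word = 0x2a19 → little-endian bytes:
  [0]=0x19  [1]=0x2a

19 2a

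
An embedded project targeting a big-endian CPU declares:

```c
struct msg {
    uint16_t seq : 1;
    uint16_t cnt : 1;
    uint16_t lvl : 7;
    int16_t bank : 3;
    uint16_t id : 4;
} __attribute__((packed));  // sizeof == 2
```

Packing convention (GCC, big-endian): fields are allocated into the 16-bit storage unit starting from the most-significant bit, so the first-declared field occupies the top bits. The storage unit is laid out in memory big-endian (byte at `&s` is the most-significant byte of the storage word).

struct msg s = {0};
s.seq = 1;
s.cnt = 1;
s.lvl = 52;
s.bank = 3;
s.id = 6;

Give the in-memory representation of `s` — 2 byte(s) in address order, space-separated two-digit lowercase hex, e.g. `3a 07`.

da 36

seq (1b) val=1 bits=0x1 at bit 15: 0x8000
cnt (1b) val=1 bits=0x1 at bit 14: 0xc000
lvl (7b) val=52 bits=0x34 at bit 7: 0xda00
bank (3b) val=3 bits=0x3 at bit 4: 0xda30
id (4b) val=6 bits=0x6 at bit 0: 0xda36
word = 0xda36 → big-endian bytes:
  [0]=0xda  [1]=0x36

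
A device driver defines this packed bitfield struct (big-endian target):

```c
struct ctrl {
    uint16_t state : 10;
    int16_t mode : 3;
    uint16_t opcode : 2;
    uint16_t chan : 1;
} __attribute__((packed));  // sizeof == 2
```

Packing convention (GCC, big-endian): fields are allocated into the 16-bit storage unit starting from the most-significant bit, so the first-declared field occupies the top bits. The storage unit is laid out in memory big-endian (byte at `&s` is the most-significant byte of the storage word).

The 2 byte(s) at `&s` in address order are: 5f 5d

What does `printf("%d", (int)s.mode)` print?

[0]=0x5f [1]=0x5d (big-endian) → word 0x5f5d
state [6+:10] = (word>>6) & 0x3ff = 381
mode [3+:3] = (word>>3) & 0x7 = 3  ←
opcode [1+:2] = (word>>1) & 0x3 = 2
chan [0+:1] = (word>>0) & 0x1 = 1
mode signed 3b, MSB=0: value = 3

3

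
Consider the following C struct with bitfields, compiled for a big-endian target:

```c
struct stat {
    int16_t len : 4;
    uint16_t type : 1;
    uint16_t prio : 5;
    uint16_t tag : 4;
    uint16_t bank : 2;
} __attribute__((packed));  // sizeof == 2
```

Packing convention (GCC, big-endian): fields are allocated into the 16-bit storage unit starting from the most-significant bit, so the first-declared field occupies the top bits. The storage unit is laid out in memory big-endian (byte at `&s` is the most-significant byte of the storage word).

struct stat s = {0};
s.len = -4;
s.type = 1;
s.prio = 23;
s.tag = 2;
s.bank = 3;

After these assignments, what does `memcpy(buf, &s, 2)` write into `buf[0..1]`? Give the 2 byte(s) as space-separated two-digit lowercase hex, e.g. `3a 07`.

[12+:4] len=-4 & 0xf = 0xc; word=0xc000
[11+:1] type=1 & 0x1 = 0x1; word=0xc800
[6+:5] prio=23 & 0x1f = 0x17; word=0xcdc0
[2+:4] tag=2 & 0xf = 0x2; word=0xcdc8
[0+:2] bank=3 & 0x3 = 0x3; word=0xcdcb
word = 0xcdcb → big-endian bytes:
  [0]=0xcd  [1]=0xcb

cd cb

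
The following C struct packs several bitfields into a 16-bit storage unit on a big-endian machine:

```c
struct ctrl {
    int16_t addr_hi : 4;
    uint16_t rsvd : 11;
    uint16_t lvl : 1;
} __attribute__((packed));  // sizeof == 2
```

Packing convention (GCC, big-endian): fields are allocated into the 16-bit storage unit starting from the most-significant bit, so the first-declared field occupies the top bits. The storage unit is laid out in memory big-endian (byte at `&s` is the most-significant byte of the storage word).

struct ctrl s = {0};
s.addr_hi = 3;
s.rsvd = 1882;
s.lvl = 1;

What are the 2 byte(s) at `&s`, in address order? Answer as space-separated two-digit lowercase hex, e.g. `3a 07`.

3e b5

[12+:4] addr_hi=3 & 0xf = 0x3; word=0x3000
[1+:11] rsvd=1882 & 0x7ff = 0x75a; word=0x3eb4
[0+:1] lvl=1 & 0x1 = 0x1; word=0x3eb5
word = 0x3eb5 → big-endian bytes:
  [0]=0x3e  [1]=0xb5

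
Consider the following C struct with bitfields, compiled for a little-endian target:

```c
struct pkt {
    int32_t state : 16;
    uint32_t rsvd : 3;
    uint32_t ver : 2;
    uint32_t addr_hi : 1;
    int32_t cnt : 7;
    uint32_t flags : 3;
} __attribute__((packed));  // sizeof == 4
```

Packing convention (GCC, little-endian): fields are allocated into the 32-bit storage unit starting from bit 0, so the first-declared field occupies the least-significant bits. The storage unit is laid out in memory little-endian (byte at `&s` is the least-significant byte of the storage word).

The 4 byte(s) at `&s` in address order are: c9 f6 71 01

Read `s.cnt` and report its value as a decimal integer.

5

[0]=0xc9 [1]=0xf6 [2]=0x71 [3]=0x01 (little-endian) → word 0x0171f6c9
state:16 @ bit 0 → (0x0171f6c9>>0)&0xffff = 0xf6c9
rsvd:3 @ bit 16 → (0x0171f6c9>>16)&0x7 = 0x1
ver:2 @ bit 19 → (0x0171f6c9>>19)&0x3 = 0x2
addr_hi:1 @ bit 21 → (0x0171f6c9>>21)&0x1 = 0x1
cnt:7 @ bit 22 → (0x0171f6c9>>22)&0x7f = 0x5  ←
flags:3 @ bit 29 → (0x0171f6c9>>29)&0x7 = 0x0
cnt signed 7b, MSB=0: value = 5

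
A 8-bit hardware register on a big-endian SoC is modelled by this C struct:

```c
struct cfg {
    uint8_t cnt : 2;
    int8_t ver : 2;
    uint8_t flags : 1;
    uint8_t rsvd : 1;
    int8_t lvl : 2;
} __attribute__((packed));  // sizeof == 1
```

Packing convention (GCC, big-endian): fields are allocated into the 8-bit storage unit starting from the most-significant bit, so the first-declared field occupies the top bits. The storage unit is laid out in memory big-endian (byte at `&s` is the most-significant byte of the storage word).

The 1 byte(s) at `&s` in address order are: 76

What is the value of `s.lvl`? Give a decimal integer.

-2

[0]=0x76 (big-endian) → word 0x76
cnt [6+:2] = (word>>6) & 0x3 = 1
ver [4+:2] = (word>>4) & 0x3 = 3
flags [3+:1] = (word>>3) & 0x1 = 0
rsvd [2+:1] = (word>>2) & 0x1 = 1
lvl [0+:2] = (word>>0) & 0x3 = 2  ←
lvl signed 2b, MSB=1: 2 - 4 = -2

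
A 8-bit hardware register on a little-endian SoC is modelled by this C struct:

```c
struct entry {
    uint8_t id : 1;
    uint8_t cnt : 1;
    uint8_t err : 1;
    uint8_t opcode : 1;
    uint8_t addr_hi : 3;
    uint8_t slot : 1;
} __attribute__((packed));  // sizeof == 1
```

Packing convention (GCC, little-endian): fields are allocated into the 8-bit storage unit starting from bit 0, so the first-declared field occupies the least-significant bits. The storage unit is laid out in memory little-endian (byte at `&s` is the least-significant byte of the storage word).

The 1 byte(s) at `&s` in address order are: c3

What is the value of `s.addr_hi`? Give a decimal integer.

[0]=0xc3 (little-endian) → word 0xc3
id [0+:1] = (word>>0) & 0x1 = 1
cnt [1+:1] = (word>>1) & 0x1 = 1
err [2+:1] = (word>>2) & 0x1 = 0
opcode [3+:1] = (word>>3) & 0x1 = 0
addr_hi [4+:3] = (word>>4) & 0x7 = 4  ←
slot [7+:1] = (word>>7) & 0x1 = 1

4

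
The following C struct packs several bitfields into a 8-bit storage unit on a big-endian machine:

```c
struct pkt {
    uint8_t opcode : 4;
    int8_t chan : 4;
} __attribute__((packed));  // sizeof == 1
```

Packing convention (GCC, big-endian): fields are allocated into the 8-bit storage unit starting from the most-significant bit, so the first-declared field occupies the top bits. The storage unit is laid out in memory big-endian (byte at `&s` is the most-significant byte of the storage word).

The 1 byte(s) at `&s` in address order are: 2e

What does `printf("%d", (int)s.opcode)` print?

2

[0]=0x2e (big-endian) → word 0x2e
opcode [4+:4] = (word>>4) & 0xf = 2  ←
chan [0+:4] = (word>>0) & 0xf = 14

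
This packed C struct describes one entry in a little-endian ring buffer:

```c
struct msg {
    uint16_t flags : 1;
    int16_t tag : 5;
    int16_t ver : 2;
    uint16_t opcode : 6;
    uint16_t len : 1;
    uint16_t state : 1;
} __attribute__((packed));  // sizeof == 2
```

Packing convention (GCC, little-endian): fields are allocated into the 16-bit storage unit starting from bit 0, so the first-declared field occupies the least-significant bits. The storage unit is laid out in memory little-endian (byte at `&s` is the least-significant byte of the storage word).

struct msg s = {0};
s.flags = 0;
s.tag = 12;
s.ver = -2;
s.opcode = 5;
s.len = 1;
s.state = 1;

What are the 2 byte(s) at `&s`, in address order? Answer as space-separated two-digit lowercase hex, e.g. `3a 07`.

flags (1b) val=0 bits=0x0 at bit 0: 0x0000
tag (5b) val=12 bits=0xc at bit 1: 0x0018
ver (2b) val=-2 bits=0x2 at bit 6: 0x0098
opcode (6b) val=5 bits=0x5 at bit 8: 0x0598
len (1b) val=1 bits=0x1 at bit 14: 0x4598
state (1b) val=1 bits=0x1 at bit 15: 0xc598
word = 0xc598 → little-endian bytes:
  [0]=0x98  [1]=0xc5

98 c5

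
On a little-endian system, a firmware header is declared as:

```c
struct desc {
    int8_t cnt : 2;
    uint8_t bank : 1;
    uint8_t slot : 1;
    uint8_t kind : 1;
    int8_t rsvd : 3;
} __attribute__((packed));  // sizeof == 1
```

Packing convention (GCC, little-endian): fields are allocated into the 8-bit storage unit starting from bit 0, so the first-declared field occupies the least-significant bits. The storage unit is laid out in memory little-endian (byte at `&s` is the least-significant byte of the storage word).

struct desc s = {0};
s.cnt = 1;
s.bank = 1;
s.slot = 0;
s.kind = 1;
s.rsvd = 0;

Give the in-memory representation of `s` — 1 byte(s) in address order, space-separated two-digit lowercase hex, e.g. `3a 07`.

cnt (2b) val=1 bits=0x1 at bit 0: 0x01
bank (1b) val=1 bits=0x1 at bit 2: 0x05
slot (1b) val=0 bits=0x0 at bit 3: 0x05
kind (1b) val=1 bits=0x1 at bit 4: 0x15
rsvd (3b) val=0 bits=0x0 at bit 5: 0x15
word = 0x15 → little-endian bytes:
  [0]=0x15

15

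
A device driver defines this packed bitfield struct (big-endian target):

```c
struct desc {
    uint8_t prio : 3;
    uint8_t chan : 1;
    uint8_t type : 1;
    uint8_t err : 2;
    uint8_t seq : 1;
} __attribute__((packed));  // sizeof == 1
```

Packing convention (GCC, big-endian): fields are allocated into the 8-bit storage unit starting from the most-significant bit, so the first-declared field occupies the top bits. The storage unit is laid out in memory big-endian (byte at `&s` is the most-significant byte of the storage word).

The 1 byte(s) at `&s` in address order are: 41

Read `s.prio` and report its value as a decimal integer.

[0]=0x41 (big-endian) → word 0x41
prio:3 @ bit 5 → (0x41>>5)&0x7 = 0x2  ←
chan:1 @ bit 4 → (0x41>>4)&0x1 = 0x0
type:1 @ bit 3 → (0x41>>3)&0x1 = 0x0
err:2 @ bit 1 → (0x41>>1)&0x3 = 0x0
seq:1 @ bit 0 → (0x41>>0)&0x1 = 0x1

2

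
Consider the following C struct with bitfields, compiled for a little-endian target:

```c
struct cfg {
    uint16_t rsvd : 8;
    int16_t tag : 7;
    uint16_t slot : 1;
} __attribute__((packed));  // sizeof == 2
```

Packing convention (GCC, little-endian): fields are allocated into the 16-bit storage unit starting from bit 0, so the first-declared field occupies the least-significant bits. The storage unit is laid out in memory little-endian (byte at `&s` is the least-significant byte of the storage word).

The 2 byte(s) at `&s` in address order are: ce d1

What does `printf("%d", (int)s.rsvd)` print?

[0]=0xce [1]=0xd1 (little-endian) → word 0xd1ce
rsvd:8 @ bit 0 → (0xd1ce>>0)&0xff = 0xce  ←
tag:7 @ bit 8 → (0xd1ce>>8)&0x7f = 0x51
slot:1 @ bit 15 → (0xd1ce>>15)&0x1 = 0x1

206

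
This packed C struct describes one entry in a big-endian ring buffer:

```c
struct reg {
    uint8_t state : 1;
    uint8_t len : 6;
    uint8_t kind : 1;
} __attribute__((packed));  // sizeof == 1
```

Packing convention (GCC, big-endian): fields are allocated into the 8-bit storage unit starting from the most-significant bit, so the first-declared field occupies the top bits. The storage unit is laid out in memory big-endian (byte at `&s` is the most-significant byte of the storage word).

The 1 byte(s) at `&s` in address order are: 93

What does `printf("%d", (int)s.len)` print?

[0]=0x93 (big-endian) → word 0x93
state:1 @ bit 7 → (0x93>>7)&0x1 = 0x1
len:6 @ bit 1 → (0x93>>1)&0x3f = 0x9  ←
kind:1 @ bit 0 → (0x93>>0)&0x1 = 0x1

9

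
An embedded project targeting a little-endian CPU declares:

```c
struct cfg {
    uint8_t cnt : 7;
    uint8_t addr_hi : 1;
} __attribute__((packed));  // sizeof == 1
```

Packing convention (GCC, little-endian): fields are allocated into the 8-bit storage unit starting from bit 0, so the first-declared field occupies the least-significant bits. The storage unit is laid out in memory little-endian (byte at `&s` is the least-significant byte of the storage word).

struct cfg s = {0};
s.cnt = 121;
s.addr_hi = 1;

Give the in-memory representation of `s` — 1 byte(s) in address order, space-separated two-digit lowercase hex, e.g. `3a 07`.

cnt:7 = 121 → 0x79 << 0 → word 0x79
addr_hi:1 = 1 → 0x1 << 7 → word 0xf9
word = 0xf9 → little-endian bytes:
  [0]=0xf9

f9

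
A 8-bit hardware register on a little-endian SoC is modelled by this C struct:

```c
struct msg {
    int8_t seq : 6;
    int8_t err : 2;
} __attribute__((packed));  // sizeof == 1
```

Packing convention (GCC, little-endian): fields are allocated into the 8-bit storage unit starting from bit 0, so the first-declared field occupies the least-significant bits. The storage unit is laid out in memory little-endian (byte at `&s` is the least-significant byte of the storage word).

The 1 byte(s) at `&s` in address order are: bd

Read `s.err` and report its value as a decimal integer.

-2

[0]=0xbd (little-endian) → word 0xbd
seq [0+:6] = (word>>0) & 0x3f = 61
err [6+:2] = (word>>6) & 0x3 = 2  ←
err signed 2b, MSB=1: 2 - 4 = -2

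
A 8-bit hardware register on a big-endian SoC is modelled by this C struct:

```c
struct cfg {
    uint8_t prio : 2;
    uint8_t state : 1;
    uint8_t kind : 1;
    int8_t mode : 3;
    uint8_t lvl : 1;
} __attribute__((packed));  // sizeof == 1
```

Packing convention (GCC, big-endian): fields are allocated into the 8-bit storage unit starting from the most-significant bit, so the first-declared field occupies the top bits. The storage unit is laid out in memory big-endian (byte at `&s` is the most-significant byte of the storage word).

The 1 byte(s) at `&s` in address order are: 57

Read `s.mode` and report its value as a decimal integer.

[0]=0x57 (big-endian) → word 0x57
prio:2 @ bit 6 → (0x57>>6)&0x3 = 0x1
state:1 @ bit 5 → (0x57>>5)&0x1 = 0x0
kind:1 @ bit 4 → (0x57>>4)&0x1 = 0x1
mode:3 @ bit 1 → (0x57>>1)&0x7 = 0x3  ←
lvl:1 @ bit 0 → (0x57>>0)&0x1 = 0x1
mode signed 3b, MSB=0: value = 3

3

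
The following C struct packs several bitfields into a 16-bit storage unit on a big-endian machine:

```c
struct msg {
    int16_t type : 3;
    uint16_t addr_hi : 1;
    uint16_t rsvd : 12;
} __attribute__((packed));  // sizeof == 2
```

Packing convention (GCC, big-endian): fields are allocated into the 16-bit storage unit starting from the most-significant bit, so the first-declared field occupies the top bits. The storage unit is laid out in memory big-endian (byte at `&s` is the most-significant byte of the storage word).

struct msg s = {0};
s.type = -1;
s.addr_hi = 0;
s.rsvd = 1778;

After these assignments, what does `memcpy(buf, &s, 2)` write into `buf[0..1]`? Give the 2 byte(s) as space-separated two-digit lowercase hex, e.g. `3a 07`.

e6 f2

type (3b) val=-1 bits=0x7 at bit 13: 0xe000
addr_hi (1b) val=0 bits=0x0 at bit 12: 0xe000
rsvd (12b) val=1778 bits=0x6f2 at bit 0: 0xe6f2
word = 0xe6f2 → big-endian bytes:
  [0]=0xe6  [1]=0xf2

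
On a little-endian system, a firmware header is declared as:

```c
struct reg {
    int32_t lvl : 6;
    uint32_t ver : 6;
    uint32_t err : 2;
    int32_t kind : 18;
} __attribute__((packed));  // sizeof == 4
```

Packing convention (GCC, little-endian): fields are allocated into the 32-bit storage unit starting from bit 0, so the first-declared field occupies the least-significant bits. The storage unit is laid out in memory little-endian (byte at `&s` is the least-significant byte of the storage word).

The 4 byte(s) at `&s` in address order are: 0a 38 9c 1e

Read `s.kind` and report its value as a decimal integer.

31344

[0]=0x0a [1]=0x38 [2]=0x9c [3]=0x1e (little-endian) → word 0x1e9c380a
lvl [0+:6] = (word>>0) & 0x3f = 10
ver [6+:6] = (word>>6) & 0x3f = 32
err [12+:2] = (word>>12) & 0x3 = 3
kind [14+:18] = (word>>14) & 0x3ffff = 31344  ←
kind signed 18b, MSB=0: value = 31344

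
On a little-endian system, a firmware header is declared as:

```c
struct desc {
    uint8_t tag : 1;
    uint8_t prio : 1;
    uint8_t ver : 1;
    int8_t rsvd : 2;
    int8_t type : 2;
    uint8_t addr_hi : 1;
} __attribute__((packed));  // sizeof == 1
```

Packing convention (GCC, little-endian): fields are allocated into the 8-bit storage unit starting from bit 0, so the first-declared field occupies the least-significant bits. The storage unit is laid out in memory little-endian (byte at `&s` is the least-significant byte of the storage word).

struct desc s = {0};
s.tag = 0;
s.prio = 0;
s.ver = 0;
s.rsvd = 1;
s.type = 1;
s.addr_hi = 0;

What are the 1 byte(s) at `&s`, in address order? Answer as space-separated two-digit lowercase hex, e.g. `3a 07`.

tag (1b) val=0 bits=0x0 at bit 0: 0x00
prio (1b) val=0 bits=0x0 at bit 1: 0x00
ver (1b) val=0 bits=0x0 at bit 2: 0x00
rsvd (2b) val=1 bits=0x1 at bit 3: 0x08
type (2b) val=1 bits=0x1 at bit 5: 0x28
addr_hi (1b) val=0 bits=0x0 at bit 7: 0x28
word = 0x28 → little-endian bytes:
  [0]=0x28

28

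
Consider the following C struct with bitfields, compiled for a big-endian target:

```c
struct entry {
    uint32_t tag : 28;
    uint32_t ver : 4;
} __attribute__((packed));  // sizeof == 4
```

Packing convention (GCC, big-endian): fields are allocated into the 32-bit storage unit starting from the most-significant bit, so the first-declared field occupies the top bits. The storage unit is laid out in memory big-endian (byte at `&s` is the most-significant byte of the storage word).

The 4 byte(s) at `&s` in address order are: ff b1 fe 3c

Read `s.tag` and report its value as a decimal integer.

268115939

[0]=0xff [1]=0xb1 [2]=0xfe [3]=0x3c (big-endian) → word 0xffb1fe3c
tag [4+:28] = (word>>4) & 0xfffffff = 268115939  ←
ver [0+:4] = (word>>0) & 0xf = 12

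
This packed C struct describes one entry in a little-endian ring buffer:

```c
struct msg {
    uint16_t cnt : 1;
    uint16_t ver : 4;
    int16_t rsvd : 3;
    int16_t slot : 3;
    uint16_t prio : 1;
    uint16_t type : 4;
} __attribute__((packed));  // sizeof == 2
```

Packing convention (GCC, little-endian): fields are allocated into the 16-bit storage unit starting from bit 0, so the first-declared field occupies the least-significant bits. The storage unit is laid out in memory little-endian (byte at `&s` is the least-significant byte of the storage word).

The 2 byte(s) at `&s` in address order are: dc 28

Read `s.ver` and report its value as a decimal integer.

[0]=0xdc [1]=0x28 (little-endian) → word 0x28dc
cnt:1 @ bit 0 → (0x28dc>>0)&0x1 = 0x0
ver:4 @ bit 1 → (0x28dc>>1)&0xf = 0xe  ←
rsvd:3 @ bit 5 → (0x28dc>>5)&0x7 = 0x6
slot:3 @ bit 8 → (0x28dc>>8)&0x7 = 0x0
prio:1 @ bit 11 → (0x28dc>>11)&0x1 = 0x1
type:4 @ bit 12 → (0x28dc>>12)&0xf = 0x2

14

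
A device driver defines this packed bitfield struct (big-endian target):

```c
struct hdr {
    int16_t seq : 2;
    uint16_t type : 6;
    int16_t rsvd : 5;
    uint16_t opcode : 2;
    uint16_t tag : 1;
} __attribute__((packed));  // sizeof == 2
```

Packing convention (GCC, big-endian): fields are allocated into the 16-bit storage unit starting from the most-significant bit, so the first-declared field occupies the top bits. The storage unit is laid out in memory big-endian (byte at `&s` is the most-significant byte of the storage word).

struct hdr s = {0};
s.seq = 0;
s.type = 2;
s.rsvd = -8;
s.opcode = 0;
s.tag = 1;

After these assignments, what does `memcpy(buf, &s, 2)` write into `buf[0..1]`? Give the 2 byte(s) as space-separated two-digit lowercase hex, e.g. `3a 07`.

[14+:2] seq=0 & 0x3 = 0x0; word=0x0000
[8+:6] type=2 & 0x3f = 0x2; word=0x0200
[3+:5] rsvd=-8 & 0x1f = 0x18; word=0x02c0
[1+:2] opcode=0 & 0x3 = 0x0; word=0x02c0
[0+:1] tag=1 & 0x1 = 0x1; word=0x02c1
word = 0x02c1 → big-endian bytes:
  [0]=0x02  [1]=0xc1

02 c1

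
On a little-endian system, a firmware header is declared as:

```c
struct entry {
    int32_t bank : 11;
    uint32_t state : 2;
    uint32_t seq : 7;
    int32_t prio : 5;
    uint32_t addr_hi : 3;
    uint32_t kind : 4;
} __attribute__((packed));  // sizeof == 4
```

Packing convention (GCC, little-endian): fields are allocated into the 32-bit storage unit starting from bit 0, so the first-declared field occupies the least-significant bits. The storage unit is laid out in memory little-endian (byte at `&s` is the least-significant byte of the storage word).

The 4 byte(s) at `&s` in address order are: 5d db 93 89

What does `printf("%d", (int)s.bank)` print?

[0]=0x5d [1]=0xdb [2]=0x93 [3]=0x89 (little-endian) → word 0x8993db5d
bank [0+:11] = (word>>0) & 0x7ff = 861  ←
state [11+:2] = (word>>11) & 0x3 = 3
seq [13+:7] = (word>>13) & 0x7f = 30
prio [20+:5] = (word>>20) & 0x1f = 25
addr_hi [25+:3] = (word>>25) & 0x7 = 4
kind [28+:4] = (word>>28) & 0xf = 8
bank signed 11b, MSB=0: value = 861

861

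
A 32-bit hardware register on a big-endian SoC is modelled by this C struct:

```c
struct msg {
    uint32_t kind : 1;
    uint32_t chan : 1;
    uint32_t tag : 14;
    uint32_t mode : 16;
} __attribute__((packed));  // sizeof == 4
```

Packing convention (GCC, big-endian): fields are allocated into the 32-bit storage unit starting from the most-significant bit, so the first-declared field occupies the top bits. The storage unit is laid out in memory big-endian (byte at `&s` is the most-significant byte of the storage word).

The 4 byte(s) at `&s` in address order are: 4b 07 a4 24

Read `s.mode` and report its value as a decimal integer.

42020

[0]=0x4b [1]=0x07 [2]=0xa4 [3]=0x24 (big-endian) → word 0x4b07a424
kind [31+:1] = (word>>31) & 0x1 = 0
chan [30+:1] = (word>>30) & 0x1 = 1
tag [16+:14] = (word>>16) & 0x3fff = 2823
mode [0+:16] = (word>>0) & 0xffff = 42020  ←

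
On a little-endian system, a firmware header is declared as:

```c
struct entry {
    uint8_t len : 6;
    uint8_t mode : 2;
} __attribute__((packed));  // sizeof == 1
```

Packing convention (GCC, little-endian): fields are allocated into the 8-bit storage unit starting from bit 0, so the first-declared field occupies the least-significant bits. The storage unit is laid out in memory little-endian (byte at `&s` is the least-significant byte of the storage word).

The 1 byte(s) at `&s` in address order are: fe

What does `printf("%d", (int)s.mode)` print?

3

[0]=0xfe (little-endian) → word 0xfe
len:6 @ bit 0 → (0xfe>>0)&0x3f = 0x3e
mode:2 @ bit 6 → (0xfe>>6)&0x3 = 0x3  ←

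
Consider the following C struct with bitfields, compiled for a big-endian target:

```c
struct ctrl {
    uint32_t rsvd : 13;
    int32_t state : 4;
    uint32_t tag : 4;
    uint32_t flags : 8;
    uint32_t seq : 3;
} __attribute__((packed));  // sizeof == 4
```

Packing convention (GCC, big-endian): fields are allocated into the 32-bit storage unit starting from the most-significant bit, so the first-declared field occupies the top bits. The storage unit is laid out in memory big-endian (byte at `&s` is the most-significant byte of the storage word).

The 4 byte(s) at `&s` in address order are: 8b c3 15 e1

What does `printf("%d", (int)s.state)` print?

[0]=0x8b [1]=0xc3 [2]=0x15 [3]=0xe1 (big-endian) → word 0x8bc315e1
rsvd:13 @ bit 19 → (0x8bc315e1>>19)&0x1fff = 0x1178
state:4 @ bit 15 → (0x8bc315e1>>15)&0xf = 0x6  ←
tag:4 @ bit 11 → (0x8bc315e1>>11)&0xf = 0x2
flags:8 @ bit 3 → (0x8bc315e1>>3)&0xff = 0xbc
seq:3 @ bit 0 → (0x8bc315e1>>0)&0x7 = 0x1
state signed 4b, MSB=0: value = 6

6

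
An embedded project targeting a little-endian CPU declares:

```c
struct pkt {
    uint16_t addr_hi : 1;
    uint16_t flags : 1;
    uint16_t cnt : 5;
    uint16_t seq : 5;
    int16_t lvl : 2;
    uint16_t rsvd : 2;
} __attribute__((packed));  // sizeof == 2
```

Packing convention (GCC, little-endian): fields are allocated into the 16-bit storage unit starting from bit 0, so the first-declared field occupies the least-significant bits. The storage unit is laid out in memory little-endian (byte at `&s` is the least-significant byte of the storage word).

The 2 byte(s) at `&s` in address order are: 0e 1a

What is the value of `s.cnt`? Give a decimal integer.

[0]=0x0e [1]=0x1a (little-endian) → word 0x1a0e
addr_hi:1 @ bit 0 → (0x1a0e>>0)&0x1 = 0x0
flags:1 @ bit 1 → (0x1a0e>>1)&0x1 = 0x1
cnt:5 @ bit 2 → (0x1a0e>>2)&0x1f = 0x3  ←
seq:5 @ bit 7 → (0x1a0e>>7)&0x1f = 0x14
lvl:2 @ bit 12 → (0x1a0e>>12)&0x3 = 0x1
rsvd:2 @ bit 14 → (0x1a0e>>14)&0x3 = 0x0

3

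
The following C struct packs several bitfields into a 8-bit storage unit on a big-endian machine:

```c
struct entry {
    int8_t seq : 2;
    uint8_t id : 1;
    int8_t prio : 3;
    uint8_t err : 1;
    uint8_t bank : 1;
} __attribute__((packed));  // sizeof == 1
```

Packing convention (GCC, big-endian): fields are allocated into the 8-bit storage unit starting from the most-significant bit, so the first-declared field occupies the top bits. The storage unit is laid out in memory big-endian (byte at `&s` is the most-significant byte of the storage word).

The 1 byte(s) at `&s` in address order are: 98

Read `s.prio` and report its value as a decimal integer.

[0]=0x98 (big-endian) → word 0x98
seq:2 @ bit 6 → (0x98>>6)&0x3 = 0x2
id:1 @ bit 5 → (0x98>>5)&0x1 = 0x0
prio:3 @ bit 2 → (0x98>>2)&0x7 = 0x6  ←
err:1 @ bit 1 → (0x98>>1)&0x1 = 0x0
bank:1 @ bit 0 → (0x98>>0)&0x1 = 0x0
prio signed 3b, MSB=1: 6 - 8 = -2

-2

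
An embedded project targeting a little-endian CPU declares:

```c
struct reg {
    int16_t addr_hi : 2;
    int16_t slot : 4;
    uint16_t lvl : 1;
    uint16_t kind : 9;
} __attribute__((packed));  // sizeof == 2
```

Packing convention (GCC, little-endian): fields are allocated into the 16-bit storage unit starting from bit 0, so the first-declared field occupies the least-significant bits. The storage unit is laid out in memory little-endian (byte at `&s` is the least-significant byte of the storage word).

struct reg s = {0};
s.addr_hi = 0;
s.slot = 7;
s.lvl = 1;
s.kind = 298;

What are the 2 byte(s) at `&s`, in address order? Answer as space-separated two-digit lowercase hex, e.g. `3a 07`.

5c 95

[0+:2] addr_hi=0 & 0x3 = 0x0; word=0x0000
[2+:4] slot=7 & 0xf = 0x7; word=0x001c
[6+:1] lvl=1 & 0x1 = 0x1; word=0x005c
[7+:9] kind=298 & 0x1ff = 0x12a; word=0x955c
word = 0x955c → little-endian bytes:
  [0]=0x5c  [1]=0x95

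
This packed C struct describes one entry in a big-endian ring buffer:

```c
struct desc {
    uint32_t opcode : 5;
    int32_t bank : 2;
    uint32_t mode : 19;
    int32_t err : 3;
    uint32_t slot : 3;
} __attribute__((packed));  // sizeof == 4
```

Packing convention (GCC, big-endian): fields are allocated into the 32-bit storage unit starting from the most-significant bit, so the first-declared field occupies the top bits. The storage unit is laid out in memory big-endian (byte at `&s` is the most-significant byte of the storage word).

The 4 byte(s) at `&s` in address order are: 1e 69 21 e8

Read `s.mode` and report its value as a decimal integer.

[0]=0x1e [1]=0x69 [2]=0x21 [3]=0xe8 (big-endian) → word 0x1e6921e8
opcode:5 @ bit 27 → (0x1e6921e8>>27)&0x1f = 0x3
bank:2 @ bit 25 → (0x1e6921e8>>25)&0x3 = 0x3
mode:19 @ bit 6 → (0x1e6921e8>>6)&0x7ffff = 0x1a487  ←
err:3 @ bit 3 → (0x1e6921e8>>3)&0x7 = 0x5
slot:3 @ bit 0 → (0x1e6921e8>>0)&0x7 = 0x0

107655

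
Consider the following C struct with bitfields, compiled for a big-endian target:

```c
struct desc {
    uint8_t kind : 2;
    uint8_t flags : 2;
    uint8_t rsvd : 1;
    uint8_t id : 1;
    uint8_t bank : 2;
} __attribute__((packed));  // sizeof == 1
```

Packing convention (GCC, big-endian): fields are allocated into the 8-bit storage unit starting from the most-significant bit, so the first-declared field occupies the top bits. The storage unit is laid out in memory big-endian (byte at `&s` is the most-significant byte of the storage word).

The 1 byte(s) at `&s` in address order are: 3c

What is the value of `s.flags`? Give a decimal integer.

[0]=0x3c (big-endian) → word 0x3c
kind [6+:2] = (word>>6) & 0x3 = 0
flags [4+:2] = (word>>4) & 0x3 = 3  ←
rsvd [3+:1] = (word>>3) & 0x1 = 1
id [2+:1] = (word>>2) & 0x1 = 1
bank [0+:2] = (word>>0) & 0x3 = 0

3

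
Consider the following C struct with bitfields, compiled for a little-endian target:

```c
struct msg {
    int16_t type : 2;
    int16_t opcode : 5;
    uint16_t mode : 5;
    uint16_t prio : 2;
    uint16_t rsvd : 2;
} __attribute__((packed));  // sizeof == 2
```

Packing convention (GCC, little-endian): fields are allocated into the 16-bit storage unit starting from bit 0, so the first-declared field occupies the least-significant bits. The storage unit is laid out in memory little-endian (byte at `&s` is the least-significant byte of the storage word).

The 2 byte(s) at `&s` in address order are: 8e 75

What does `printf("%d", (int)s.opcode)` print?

3

[0]=0x8e [1]=0x75 (little-endian) → word 0x758e
type:2 @ bit 0 → (0x758e>>0)&0x3 = 0x2
opcode:5 @ bit 2 → (0x758e>>2)&0x1f = 0x3  ←
mode:5 @ bit 7 → (0x758e>>7)&0x1f = 0xb
prio:2 @ bit 12 → (0x758e>>12)&0x3 = 0x3
rsvd:2 @ bit 14 → (0x758e>>14)&0x3 = 0x1
opcode signed 5b, MSB=0: value = 3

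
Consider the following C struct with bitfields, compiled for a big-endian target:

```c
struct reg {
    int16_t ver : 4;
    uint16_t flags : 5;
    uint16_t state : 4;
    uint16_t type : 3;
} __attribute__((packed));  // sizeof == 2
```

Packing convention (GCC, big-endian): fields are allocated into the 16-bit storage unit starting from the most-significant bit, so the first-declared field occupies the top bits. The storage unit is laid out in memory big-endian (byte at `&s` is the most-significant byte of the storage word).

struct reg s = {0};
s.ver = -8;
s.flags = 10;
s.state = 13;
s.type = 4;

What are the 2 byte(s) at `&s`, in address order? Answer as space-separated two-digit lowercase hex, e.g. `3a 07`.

85 6c

ver (4b) val=-8 bits=0x8 at bit 12: 0x8000
flags (5b) val=10 bits=0xa at bit 7: 0x8500
state (4b) val=13 bits=0xd at bit 3: 0x8568
type (3b) val=4 bits=0x4 at bit 0: 0x856c
word = 0x856c → big-endian bytes:
  [0]=0x85  [1]=0x6c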